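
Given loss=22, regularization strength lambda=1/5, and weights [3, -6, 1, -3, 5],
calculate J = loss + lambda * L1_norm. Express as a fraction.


L1 norm = sum(|w|) = 18. J = 22 + 1/5 * 18 = 128/5.

128/5


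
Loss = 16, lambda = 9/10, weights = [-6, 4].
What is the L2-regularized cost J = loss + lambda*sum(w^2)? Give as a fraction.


L2 sq norm = sum(w^2) = 52. J = 16 + 9/10 * 52 = 314/5.

314/5


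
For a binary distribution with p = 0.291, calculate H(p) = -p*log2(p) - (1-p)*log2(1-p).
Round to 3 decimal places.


H = -0.291*log2(0.291) - 0.709*log2(0.709) = 0.870.

0.870


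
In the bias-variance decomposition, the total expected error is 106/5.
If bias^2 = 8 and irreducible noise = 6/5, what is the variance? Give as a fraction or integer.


Total error = bias^2 + variance + irreducible noise. So variance = 106/5 - 8 - 6/5 = 12.

12


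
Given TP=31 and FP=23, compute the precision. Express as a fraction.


Precision = TP / (TP + FP) = 31 / 54 = 31/54.

31/54


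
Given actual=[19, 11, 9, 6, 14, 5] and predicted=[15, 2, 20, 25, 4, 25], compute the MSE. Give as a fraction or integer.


MSE = (1/6) * ((19-15)^2=16 + (11-2)^2=81 + (9-20)^2=121 + (6-25)^2=361 + (14-4)^2=100 + (5-25)^2=400). Sum = 1079. MSE = 1079/6.

1079/6


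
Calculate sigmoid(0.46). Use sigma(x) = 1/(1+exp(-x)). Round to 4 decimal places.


sigma(0.46) = 1/(1+e^(-0.46)) = 1/(1+0.631284) = 1/1.631284 = 0.6130.

0.6130


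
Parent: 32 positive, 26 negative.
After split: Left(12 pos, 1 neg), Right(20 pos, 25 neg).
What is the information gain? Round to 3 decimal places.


H(parent) = 0.9923. H(left) = 0.3912, H(right) = 0.9911. Weighted = (13/58)*0.3912 + (45/58)*0.9911 = 0.8566. IG = 0.9923 - 0.8566 = 0.1357, which rounds to 0.136.

0.136


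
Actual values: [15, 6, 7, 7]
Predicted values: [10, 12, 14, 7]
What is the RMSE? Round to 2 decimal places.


MSE = 27.5000. RMSE = sqrt(27.5000) = 5.24.

5.24


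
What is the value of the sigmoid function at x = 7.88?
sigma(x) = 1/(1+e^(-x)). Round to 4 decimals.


sigma(7.88) = 1/(1+e^(-7.88)) = 1/(1+0.000378) = 1/1.000378 = 0.9996.

0.9996


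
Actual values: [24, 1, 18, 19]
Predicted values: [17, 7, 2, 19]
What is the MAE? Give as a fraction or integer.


MAE = (1/4) * (|24-17|=7 + |1-7|=6 + |18-2|=16 + |19-19|=0). Sum = 29. MAE = 29/4.

29/4


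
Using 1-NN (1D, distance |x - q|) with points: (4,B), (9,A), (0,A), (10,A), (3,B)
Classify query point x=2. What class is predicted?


Distances: |4-2|=2, |9-2|=7, |0-2|=2, |10-2|=8, |3-2|=1. 1 nearest: (3,B). Counts: {'B': 1}. Majority class: B.

B


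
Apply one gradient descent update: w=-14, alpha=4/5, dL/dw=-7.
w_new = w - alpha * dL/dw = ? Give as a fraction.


w_new = -14 - 4/5 * -7 = -14 - -28/5 = -42/5.

-42/5


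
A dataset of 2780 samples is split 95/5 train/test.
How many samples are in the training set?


Test set = 2780 * 5% = 139. Training set = 2780 - 139 = 2641.

2641


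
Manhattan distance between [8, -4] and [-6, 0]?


d = sum of absolute differences: |8--6|=14 + |-4-0|=4 = 18.

18


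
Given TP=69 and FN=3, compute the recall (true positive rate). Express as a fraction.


Recall = TP / (TP + FN) = 69 / 72 = 23/24.

23/24


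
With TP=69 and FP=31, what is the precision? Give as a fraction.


Precision = TP / (TP + FP) = 69 / 100 = 69/100.

69/100


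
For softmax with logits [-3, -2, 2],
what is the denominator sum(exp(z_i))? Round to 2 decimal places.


Denom = e^-3=0.0498 + e^-2=0.1353 + e^2=7.3891. Sum = 7.5742, which rounds to 7.57.

7.57


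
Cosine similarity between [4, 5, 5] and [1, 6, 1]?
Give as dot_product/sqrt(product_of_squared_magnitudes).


dot = 39. |a|^2 = 66, |b|^2 = 38. cos = 39/sqrt(2508).

39/sqrt(2508)


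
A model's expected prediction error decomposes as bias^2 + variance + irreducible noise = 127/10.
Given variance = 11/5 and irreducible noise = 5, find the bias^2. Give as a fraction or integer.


Total error = bias^2 + variance + irreducible noise. So bias^2 = 127/10 - 11/5 - 5 = 11/2.

11/2


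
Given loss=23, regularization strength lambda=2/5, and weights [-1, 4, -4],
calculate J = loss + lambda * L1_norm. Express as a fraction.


L1 norm = sum(|w|) = 9. J = 23 + 2/5 * 9 = 133/5.

133/5


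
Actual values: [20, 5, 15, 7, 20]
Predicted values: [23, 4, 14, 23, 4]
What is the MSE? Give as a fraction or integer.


MSE = (1/5) * ((20-23)^2=9 + (5-4)^2=1 + (15-14)^2=1 + (7-23)^2=256 + (20-4)^2=256). Sum = 523. MSE = 523/5.

523/5


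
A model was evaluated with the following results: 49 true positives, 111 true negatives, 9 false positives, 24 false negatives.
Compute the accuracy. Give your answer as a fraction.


Accuracy = (TP + TN) / (TP + TN + FP + FN) = (49 + 111) / 193 = 160/193.

160/193


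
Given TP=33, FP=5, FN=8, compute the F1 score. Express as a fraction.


Precision = 33/38 = 33/38. Recall = 33/41 = 33/41. F1 = 2*P*R/(P+R) = 66/79.

66/79


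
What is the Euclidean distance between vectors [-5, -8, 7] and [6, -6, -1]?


d = sqrt(sum of squared differences). (-5-6)^2=121, (-8--6)^2=4, (7--1)^2=64. Sum = 189.

sqrt(189)


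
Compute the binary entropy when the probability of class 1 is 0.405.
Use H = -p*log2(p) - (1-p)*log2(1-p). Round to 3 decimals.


H = -0.405*log2(0.405) - 0.595*log2(0.595) = 0.974.

0.974


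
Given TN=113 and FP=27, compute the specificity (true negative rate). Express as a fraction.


Specificity = TN / (TN + FP) = 113 / 140 = 113/140.

113/140


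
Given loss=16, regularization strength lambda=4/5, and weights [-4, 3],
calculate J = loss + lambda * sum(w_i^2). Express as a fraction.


L2 sq norm = sum(w^2) = 25. J = 16 + 4/5 * 25 = 36.

36


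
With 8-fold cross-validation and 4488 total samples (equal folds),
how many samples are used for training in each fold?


Each validation fold has 4488/8 = 561 samples. Training set = 4488 - 561 = 3927.

3927


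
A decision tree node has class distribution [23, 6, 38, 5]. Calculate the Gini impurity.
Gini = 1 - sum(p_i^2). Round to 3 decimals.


Total = 72. Proportions: 23/72, 6/72, 38/72, 5/72. sum(p_i^2) = 0.3924. Gini = 1 - 0.3924 = 0.6076, which rounds to 0.608.

0.608


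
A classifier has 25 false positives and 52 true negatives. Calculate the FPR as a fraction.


FPR = FP / (FP + TN) = 25 / 77 = 25/77.

25/77


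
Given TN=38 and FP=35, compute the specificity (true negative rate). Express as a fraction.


Specificity = TN / (TN + FP) = 38 / 73 = 38/73.

38/73


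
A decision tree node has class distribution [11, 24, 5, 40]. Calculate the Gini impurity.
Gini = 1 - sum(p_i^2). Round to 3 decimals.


Total = 80. Proportions: 11/80, 24/80, 5/80, 40/80. sum(p_i^2) = 0.3628. Gini = 1 - 0.3628 = 0.6372, which rounds to 0.637.

0.637


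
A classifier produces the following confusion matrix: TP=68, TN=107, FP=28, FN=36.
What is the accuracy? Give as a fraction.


Accuracy = (TP + TN) / (TP + TN + FP + FN) = (68 + 107) / 239 = 175/239.

175/239


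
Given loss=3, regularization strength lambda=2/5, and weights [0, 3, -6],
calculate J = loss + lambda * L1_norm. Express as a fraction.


L1 norm = sum(|w|) = 9. J = 3 + 2/5 * 9 = 33/5.

33/5


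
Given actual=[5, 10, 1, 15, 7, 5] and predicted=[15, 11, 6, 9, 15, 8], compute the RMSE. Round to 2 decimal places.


MSE = 39.1667. RMSE = sqrt(39.1667) = 6.26.

6.26


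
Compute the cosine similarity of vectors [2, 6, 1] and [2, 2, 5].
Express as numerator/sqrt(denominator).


dot = 21. |a|^2 = 41, |b|^2 = 33. cos = 21/sqrt(1353).

21/sqrt(1353)


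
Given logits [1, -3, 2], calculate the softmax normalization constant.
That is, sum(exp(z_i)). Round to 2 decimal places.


Denom = e^1=2.7183 + e^-3=0.0498 + e^2=7.3891. Sum = 10.1572, which rounds to 10.16.

10.16


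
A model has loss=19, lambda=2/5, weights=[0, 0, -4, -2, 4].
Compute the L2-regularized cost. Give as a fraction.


L2 sq norm = sum(w^2) = 36. J = 19 + 2/5 * 36 = 167/5.

167/5


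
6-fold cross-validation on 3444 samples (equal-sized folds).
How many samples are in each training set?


Each validation fold has 3444/6 = 574 samples. Training set = 3444 - 574 = 2870.

2870


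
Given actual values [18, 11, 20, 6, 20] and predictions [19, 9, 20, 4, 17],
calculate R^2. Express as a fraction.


Mean(y) = 15. SS_res = 18. SS_tot = 156. R^2 = 1 - 18/(156) = 23/26.

23/26


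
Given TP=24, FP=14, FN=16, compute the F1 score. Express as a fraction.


Precision = 24/38 = 12/19. Recall = 24/40 = 3/5. F1 = 2*P*R/(P+R) = 8/13.

8/13


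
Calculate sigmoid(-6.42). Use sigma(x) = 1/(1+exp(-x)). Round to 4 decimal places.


sigma(-6.42) = 1/(1+e^(6.42)) = 1/(1+614.003114) = 1/615.003114 = 0.0016.

0.0016


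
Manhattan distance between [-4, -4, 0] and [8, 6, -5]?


d = sum of absolute differences: |-4-8|=12 + |-4-6|=10 + |0--5|=5 = 27.

27


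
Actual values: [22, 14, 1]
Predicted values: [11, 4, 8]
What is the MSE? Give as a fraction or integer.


MSE = (1/3) * ((22-11)^2=121 + (14-4)^2=100 + (1-8)^2=49). Sum = 270. MSE = 90.

90


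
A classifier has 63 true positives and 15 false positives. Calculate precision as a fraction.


Precision = TP / (TP + FP) = 63 / 78 = 21/26.

21/26


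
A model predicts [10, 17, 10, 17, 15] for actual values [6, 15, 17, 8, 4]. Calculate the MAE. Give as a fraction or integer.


MAE = (1/5) * (|6-10|=4 + |15-17|=2 + |17-10|=7 + |8-17|=9 + |4-15|=11). Sum = 33. MAE = 33/5.

33/5


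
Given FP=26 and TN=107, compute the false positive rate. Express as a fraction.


FPR = FP / (FP + TN) = 26 / 133 = 26/133.

26/133


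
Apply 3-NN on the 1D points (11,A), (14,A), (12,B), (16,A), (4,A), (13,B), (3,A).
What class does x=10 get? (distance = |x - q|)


Distances: |11-10|=1, |14-10|=4, |12-10|=2, |16-10|=6, |4-10|=6, |13-10|=3, |3-10|=7. 3 nearest: (11,A), (12,B), (13,B). Counts: {'A': 1, 'B': 2}. Majority class: B.

B


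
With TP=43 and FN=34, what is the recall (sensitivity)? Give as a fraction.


Recall = TP / (TP + FN) = 43 / 77 = 43/77.

43/77


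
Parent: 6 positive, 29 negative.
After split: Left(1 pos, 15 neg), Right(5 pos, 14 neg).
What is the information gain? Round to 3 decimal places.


H(parent) = 0.6610. H(left) = 0.3373, H(right) = 0.8315. Weighted = (16/35)*0.3373 + (19/35)*0.8315 = 0.6056. IG = 0.6610 - 0.6056 = 0.0554, which rounds to 0.055.

0.055


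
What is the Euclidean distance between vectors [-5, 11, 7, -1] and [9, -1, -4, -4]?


d = sqrt(sum of squared differences). (-5-9)^2=196, (11--1)^2=144, (7--4)^2=121, (-1--4)^2=9. Sum = 470.

sqrt(470)


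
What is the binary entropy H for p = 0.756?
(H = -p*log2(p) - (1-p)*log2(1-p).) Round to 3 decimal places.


H = -0.756*log2(0.756) - 0.244*log2(0.244) = 0.802.

0.802


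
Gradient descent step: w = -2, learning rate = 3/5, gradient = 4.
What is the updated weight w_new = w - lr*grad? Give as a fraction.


w_new = -2 - 3/5 * 4 = -2 - 12/5 = -22/5.

-22/5


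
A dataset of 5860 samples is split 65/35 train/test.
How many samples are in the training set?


Test set = 5860 * 35% = 2051. Training set = 5860 - 2051 = 3809.

3809


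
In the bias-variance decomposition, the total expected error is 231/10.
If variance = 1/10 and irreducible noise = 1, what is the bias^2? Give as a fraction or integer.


Total error = bias^2 + variance + irreducible noise. So bias^2 = 231/10 - 1/10 - 1 = 22.

22


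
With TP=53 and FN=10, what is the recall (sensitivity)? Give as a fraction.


Recall = TP / (TP + FN) = 53 / 63 = 53/63.

53/63


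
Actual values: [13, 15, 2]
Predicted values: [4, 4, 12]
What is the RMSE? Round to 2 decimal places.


MSE = 100.6667. RMSE = sqrt(100.6667) = 10.03.

10.03


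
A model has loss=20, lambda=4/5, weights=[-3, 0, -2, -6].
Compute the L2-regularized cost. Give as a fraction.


L2 sq norm = sum(w^2) = 49. J = 20 + 4/5 * 49 = 296/5.

296/5


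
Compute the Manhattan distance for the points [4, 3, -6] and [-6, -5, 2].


d = sum of absolute differences: |4--6|=10 + |3--5|=8 + |-6-2|=8 = 26.

26


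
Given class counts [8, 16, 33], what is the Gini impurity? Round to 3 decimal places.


Total = 57. Proportions: 8/57, 16/57, 33/57. sum(p_i^2) = 0.4337. Gini = 1 - 0.4337 = 0.5663, which rounds to 0.566.

0.566


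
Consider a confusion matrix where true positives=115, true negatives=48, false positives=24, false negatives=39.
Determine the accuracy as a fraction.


Accuracy = (TP + TN) / (TP + TN + FP + FN) = (115 + 48) / 226 = 163/226.

163/226


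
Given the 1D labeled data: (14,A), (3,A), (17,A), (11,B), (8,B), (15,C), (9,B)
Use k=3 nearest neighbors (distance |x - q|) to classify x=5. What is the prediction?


Distances: |14-5|=9, |3-5|=2, |17-5|=12, |11-5|=6, |8-5|=3, |15-5|=10, |9-5|=4. 3 nearest: (3,A), (8,B), (9,B). Counts: {'A': 1, 'B': 2}. Majority class: B.

B


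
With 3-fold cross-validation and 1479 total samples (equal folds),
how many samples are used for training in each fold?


Each validation fold has 1479/3 = 493 samples. Training set = 1479 - 493 = 986.

986


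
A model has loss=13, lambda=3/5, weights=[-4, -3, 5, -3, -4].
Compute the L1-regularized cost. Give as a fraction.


L1 norm = sum(|w|) = 19. J = 13 + 3/5 * 19 = 122/5.

122/5


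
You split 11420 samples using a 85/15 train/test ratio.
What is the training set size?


Test set = 11420 * 15% = 1713. Training set = 11420 - 1713 = 9707.

9707


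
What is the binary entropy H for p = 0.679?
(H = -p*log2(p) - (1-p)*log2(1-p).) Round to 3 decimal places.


H = -0.679*log2(0.679) - 0.321*log2(0.321) = 0.905.

0.905


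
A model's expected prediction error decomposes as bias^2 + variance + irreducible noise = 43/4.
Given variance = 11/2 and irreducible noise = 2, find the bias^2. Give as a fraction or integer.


Total error = bias^2 + variance + irreducible noise. So bias^2 = 43/4 - 11/2 - 2 = 13/4.

13/4


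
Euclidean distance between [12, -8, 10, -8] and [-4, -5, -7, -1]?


d = sqrt(sum of squared differences). (12--4)^2=256, (-8--5)^2=9, (10--7)^2=289, (-8--1)^2=49. Sum = 603.

sqrt(603)


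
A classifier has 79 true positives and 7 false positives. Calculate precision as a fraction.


Precision = TP / (TP + FP) = 79 / 86 = 79/86.

79/86


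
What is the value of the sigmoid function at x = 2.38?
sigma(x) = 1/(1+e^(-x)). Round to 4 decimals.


sigma(2.38) = 1/(1+e^(-2.38)) = 1/(1+0.092551) = 1/1.092551 = 0.9153.

0.9153


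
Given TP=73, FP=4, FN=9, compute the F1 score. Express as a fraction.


Precision = 73/77 = 73/77. Recall = 73/82 = 73/82. F1 = 2*P*R/(P+R) = 146/159.

146/159


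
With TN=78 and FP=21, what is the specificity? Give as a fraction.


Specificity = TN / (TN + FP) = 78 / 99 = 26/33.

26/33


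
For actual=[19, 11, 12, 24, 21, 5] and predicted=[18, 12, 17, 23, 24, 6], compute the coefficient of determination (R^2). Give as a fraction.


Mean(y) = 46/3. SS_res = 38. SS_tot = 772/3. R^2 = 1 - 38/(772/3) = 329/386.

329/386


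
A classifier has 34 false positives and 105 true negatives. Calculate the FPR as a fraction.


FPR = FP / (FP + TN) = 34 / 139 = 34/139.

34/139


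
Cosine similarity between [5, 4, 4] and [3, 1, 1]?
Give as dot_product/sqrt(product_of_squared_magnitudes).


dot = 23. |a|^2 = 57, |b|^2 = 11. cos = 23/sqrt(627).

23/sqrt(627)


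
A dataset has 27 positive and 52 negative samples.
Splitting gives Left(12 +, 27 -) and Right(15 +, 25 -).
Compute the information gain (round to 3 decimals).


H(parent) = 0.9265. H(left) = 0.8905, H(right) = 0.9544. Weighted = (39/79)*0.8905 + (40/79)*0.9544 = 0.9229. IG = 0.9265 - 0.9229 = 0.0036, which rounds to 0.004.

0.004


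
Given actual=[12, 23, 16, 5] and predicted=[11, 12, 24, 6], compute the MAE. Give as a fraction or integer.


MAE = (1/4) * (|12-11|=1 + |23-12|=11 + |16-24|=8 + |5-6|=1). Sum = 21. MAE = 21/4.

21/4


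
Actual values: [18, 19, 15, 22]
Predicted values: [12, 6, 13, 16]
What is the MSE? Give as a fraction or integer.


MSE = (1/4) * ((18-12)^2=36 + (19-6)^2=169 + (15-13)^2=4 + (22-16)^2=36). Sum = 245. MSE = 245/4.

245/4


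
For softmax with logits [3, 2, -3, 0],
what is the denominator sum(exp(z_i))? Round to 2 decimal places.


Denom = e^3=20.0855 + e^2=7.3891 + e^-3=0.0498 + e^0=1.0000. Sum = 28.5244, which rounds to 28.52.

28.52


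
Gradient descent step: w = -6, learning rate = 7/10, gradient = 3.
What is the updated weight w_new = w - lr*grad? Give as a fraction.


w_new = -6 - 7/10 * 3 = -6 - 21/10 = -81/10.

-81/10


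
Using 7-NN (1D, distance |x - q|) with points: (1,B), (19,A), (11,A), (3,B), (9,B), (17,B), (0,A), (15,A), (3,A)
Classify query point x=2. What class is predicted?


Distances: |1-2|=1, |19-2|=17, |11-2|=9, |3-2|=1, |9-2|=7, |17-2|=15, |0-2|=2, |15-2|=13, |3-2|=1. 7 nearest: (3,A), (1,B), (3,B), (0,A), (9,B), (11,A), (15,A). Counts: {'A': 4, 'B': 3}. Majority class: A.

A


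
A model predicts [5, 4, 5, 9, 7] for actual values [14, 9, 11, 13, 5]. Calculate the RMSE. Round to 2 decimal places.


MSE = 32.4000. RMSE = sqrt(32.4000) = 5.69.

5.69


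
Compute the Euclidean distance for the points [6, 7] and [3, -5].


d = sqrt(sum of squared differences). (6-3)^2=9, (7--5)^2=144. Sum = 153.

sqrt(153)


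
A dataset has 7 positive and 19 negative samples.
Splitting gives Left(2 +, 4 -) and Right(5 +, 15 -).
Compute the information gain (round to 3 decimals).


H(parent) = 0.8404. H(left) = 0.9183, H(right) = 0.8113. Weighted = (6/26)*0.9183 + (20/26)*0.8113 = 0.8360. IG = 0.8404 - 0.8360 = 0.0044, which rounds to 0.004.

0.004


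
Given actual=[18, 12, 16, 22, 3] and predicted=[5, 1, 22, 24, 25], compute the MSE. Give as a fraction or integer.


MSE = (1/5) * ((18-5)^2=169 + (12-1)^2=121 + (16-22)^2=36 + (22-24)^2=4 + (3-25)^2=484). Sum = 814. MSE = 814/5.

814/5


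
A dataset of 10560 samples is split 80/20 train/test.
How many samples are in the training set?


Test set = 10560 * 20% = 2112. Training set = 10560 - 2112 = 8448.

8448


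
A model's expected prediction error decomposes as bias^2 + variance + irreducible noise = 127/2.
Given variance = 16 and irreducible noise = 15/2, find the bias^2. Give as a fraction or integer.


Total error = bias^2 + variance + irreducible noise. So bias^2 = 127/2 - 16 - 15/2 = 40.

40


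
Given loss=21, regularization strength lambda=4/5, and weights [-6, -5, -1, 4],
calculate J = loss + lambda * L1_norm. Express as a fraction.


L1 norm = sum(|w|) = 16. J = 21 + 4/5 * 16 = 169/5.

169/5


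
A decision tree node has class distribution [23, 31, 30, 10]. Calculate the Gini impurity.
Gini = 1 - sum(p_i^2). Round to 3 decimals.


Total = 94. Proportions: 23/94, 31/94, 30/94, 10/94. sum(p_i^2) = 0.2818. Gini = 1 - 0.2818 = 0.7182, which rounds to 0.718.

0.718


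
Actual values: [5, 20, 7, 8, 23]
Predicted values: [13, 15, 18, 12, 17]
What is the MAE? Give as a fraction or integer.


MAE = (1/5) * (|5-13|=8 + |20-15|=5 + |7-18|=11 + |8-12|=4 + |23-17|=6). Sum = 34. MAE = 34/5.

34/5


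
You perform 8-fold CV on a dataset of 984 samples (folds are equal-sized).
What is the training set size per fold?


Each validation fold has 984/8 = 123 samples. Training set = 984 - 123 = 861.

861


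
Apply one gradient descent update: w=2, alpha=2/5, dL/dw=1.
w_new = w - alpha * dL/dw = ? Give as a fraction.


w_new = 2 - 2/5 * 1 = 2 - 2/5 = 8/5.

8/5


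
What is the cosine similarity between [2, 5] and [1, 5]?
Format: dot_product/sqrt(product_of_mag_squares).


dot = 27. |a|^2 = 29, |b|^2 = 26. cos = 27/sqrt(754).

27/sqrt(754)


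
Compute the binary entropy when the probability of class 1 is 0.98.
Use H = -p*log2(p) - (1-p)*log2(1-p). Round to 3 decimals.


H = -0.98*log2(0.98) - 0.02*log2(0.02) = 0.141.

0.141


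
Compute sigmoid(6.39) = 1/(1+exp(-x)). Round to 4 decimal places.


sigma(6.39) = 1/(1+e^(-6.39)) = 1/(1+0.001678) = 1/1.001678 = 0.9983.

0.9983


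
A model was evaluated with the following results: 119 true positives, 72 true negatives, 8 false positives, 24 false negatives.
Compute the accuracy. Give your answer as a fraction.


Accuracy = (TP + TN) / (TP + TN + FP + FN) = (119 + 72) / 223 = 191/223.

191/223


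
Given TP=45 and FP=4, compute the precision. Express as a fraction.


Precision = TP / (TP + FP) = 45 / 49 = 45/49.

45/49


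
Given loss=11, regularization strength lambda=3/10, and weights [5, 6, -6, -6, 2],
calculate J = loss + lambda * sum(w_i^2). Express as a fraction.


L2 sq norm = sum(w^2) = 137. J = 11 + 3/10 * 137 = 521/10.

521/10


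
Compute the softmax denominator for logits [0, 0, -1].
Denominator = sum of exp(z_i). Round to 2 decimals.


Denom = e^0=1.0000 + e^0=1.0000 + e^-1=0.3679. Sum = 2.3679, which rounds to 2.37.

2.37


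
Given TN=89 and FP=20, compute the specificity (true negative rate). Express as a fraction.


Specificity = TN / (TN + FP) = 89 / 109 = 89/109.

89/109


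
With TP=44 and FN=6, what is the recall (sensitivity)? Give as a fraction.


Recall = TP / (TP + FN) = 44 / 50 = 22/25.

22/25


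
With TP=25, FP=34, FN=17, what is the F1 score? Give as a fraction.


Precision = 25/59 = 25/59. Recall = 25/42 = 25/42. F1 = 2*P*R/(P+R) = 50/101.

50/101


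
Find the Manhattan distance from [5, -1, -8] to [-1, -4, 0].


d = sum of absolute differences: |5--1|=6 + |-1--4|=3 + |-8-0|=8 = 17.

17


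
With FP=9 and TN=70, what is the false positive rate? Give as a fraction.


FPR = FP / (FP + TN) = 9 / 79 = 9/79.

9/79


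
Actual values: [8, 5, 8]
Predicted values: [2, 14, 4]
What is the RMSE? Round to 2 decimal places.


MSE = 44.3333. RMSE = sqrt(44.3333) = 6.66.

6.66


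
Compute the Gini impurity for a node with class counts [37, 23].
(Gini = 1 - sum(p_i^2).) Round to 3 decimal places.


Total = 60. Proportions: 37/60, 23/60. sum(p_i^2) = 0.5272. Gini = 1 - 0.5272 = 0.4728, which rounds to 0.473.

0.473


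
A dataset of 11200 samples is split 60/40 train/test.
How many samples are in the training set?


Test set = 11200 * 40% = 4480. Training set = 11200 - 4480 = 6720.

6720


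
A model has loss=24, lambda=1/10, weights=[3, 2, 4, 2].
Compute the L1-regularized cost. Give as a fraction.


L1 norm = sum(|w|) = 11. J = 24 + 1/10 * 11 = 251/10.

251/10


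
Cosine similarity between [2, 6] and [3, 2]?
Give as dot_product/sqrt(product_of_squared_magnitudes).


dot = 18. |a|^2 = 40, |b|^2 = 13. cos = 18/sqrt(520).

18/sqrt(520)


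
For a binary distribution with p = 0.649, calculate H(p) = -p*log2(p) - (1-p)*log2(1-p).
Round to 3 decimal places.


H = -0.649*log2(0.649) - 0.351*log2(0.351) = 0.935.

0.935


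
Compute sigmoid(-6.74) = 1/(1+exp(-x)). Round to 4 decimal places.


sigma(-6.74) = 1/(1+e^(6.74)) = 1/(1+845.560736) = 1/846.560736 = 0.0012.

0.0012


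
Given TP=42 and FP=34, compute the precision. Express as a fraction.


Precision = TP / (TP + FP) = 42 / 76 = 21/38.

21/38


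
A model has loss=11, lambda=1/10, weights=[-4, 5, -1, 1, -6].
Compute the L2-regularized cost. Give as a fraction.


L2 sq norm = sum(w^2) = 79. J = 11 + 1/10 * 79 = 189/10.

189/10


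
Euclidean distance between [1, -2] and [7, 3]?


d = sqrt(sum of squared differences). (1-7)^2=36, (-2-3)^2=25. Sum = 61.

sqrt(61)


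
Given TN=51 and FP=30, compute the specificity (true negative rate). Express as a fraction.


Specificity = TN / (TN + FP) = 51 / 81 = 17/27.

17/27


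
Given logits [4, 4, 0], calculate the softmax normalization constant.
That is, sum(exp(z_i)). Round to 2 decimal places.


Denom = e^4=54.5982 + e^4=54.5982 + e^0=1.0000. Sum = 110.1964, which rounds to 110.20.

110.20


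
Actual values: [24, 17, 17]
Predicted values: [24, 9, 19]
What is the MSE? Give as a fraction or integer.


MSE = (1/3) * ((24-24)^2=0 + (17-9)^2=64 + (17-19)^2=4). Sum = 68. MSE = 68/3.

68/3


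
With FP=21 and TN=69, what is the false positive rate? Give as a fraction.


FPR = FP / (FP + TN) = 21 / 90 = 7/30.

7/30


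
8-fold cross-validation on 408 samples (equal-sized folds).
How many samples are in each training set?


Each validation fold has 408/8 = 51 samples. Training set = 408 - 51 = 357.

357


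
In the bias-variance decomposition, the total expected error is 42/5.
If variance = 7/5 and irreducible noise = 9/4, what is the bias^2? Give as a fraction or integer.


Total error = bias^2 + variance + irreducible noise. So bias^2 = 42/5 - 7/5 - 9/4 = 19/4.

19/4


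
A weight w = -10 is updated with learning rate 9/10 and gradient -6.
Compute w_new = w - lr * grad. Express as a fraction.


w_new = -10 - 9/10 * -6 = -10 - -27/5 = -23/5.

-23/5


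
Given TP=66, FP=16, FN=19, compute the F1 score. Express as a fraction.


Precision = 66/82 = 33/41. Recall = 66/85 = 66/85. F1 = 2*P*R/(P+R) = 132/167.

132/167


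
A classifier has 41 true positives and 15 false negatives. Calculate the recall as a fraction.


Recall = TP / (TP + FN) = 41 / 56 = 41/56.

41/56


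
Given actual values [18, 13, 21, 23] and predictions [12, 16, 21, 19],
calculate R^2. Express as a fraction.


Mean(y) = 75/4. SS_res = 61. SS_tot = 227/4. R^2 = 1 - 61/(227/4) = -17/227.

-17/227


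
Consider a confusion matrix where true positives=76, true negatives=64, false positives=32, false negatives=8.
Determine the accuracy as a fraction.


Accuracy = (TP + TN) / (TP + TN + FP + FN) = (76 + 64) / 180 = 7/9.

7/9


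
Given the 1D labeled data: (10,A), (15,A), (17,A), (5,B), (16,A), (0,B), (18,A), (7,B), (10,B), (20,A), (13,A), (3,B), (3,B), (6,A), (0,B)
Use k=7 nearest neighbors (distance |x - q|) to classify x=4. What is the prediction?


Distances: |10-4|=6, |15-4|=11, |17-4|=13, |5-4|=1, |16-4|=12, |0-4|=4, |18-4|=14, |7-4|=3, |10-4|=6, |20-4|=16, |13-4|=9, |3-4|=1, |3-4|=1, |6-4|=2, |0-4|=4. 7 nearest: (5,B), (3,B), (3,B), (6,A), (7,B), (0,B), (0,B). Counts: {'B': 6, 'A': 1}. Majority class: B.

B


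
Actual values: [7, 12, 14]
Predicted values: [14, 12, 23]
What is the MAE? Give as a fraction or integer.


MAE = (1/3) * (|7-14|=7 + |12-12|=0 + |14-23|=9). Sum = 16. MAE = 16/3.

16/3


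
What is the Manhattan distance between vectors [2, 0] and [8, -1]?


d = sum of absolute differences: |2-8|=6 + |0--1|=1 = 7.

7


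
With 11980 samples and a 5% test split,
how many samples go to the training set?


Test set = 11980 * 5% = 599. Training set = 11980 - 599 = 11381.

11381


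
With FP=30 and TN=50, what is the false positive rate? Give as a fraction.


FPR = FP / (FP + TN) = 30 / 80 = 3/8.

3/8


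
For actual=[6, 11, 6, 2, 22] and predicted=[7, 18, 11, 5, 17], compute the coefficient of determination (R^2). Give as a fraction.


Mean(y) = 47/5. SS_res = 109. SS_tot = 1196/5. R^2 = 1 - 109/(1196/5) = 651/1196.

651/1196


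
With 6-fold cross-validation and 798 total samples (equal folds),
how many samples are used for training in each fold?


Each validation fold has 798/6 = 133 samples. Training set = 798 - 133 = 665.

665


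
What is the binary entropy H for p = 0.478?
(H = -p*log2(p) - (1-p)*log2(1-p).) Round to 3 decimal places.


H = -0.478*log2(0.478) - 0.522*log2(0.522) = 0.999.

0.999


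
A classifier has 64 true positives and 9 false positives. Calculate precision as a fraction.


Precision = TP / (TP + FP) = 64 / 73 = 64/73.

64/73


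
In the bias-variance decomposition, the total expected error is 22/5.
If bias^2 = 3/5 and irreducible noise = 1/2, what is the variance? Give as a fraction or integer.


Total error = bias^2 + variance + irreducible noise. So variance = 22/5 - 3/5 - 1/2 = 33/10.

33/10


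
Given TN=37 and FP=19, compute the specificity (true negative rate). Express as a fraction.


Specificity = TN / (TN + FP) = 37 / 56 = 37/56.

37/56


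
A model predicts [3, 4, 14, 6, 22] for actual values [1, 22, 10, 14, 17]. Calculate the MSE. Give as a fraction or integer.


MSE = (1/5) * ((1-3)^2=4 + (22-4)^2=324 + (10-14)^2=16 + (14-6)^2=64 + (17-22)^2=25). Sum = 433. MSE = 433/5.

433/5


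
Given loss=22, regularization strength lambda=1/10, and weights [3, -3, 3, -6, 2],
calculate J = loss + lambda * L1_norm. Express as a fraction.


L1 norm = sum(|w|) = 17. J = 22 + 1/10 * 17 = 237/10.

237/10


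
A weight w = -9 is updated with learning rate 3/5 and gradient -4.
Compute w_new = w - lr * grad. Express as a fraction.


w_new = -9 - 3/5 * -4 = -9 - -12/5 = -33/5.

-33/5


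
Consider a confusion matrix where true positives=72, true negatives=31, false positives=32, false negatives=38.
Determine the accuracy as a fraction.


Accuracy = (TP + TN) / (TP + TN + FP + FN) = (72 + 31) / 173 = 103/173.

103/173


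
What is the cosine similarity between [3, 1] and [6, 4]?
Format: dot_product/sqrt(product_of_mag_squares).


dot = 22. |a|^2 = 10, |b|^2 = 52. cos = 22/sqrt(520).

22/sqrt(520)


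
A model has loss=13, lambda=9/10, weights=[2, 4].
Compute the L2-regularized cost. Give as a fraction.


L2 sq norm = sum(w^2) = 20. J = 13 + 9/10 * 20 = 31.

31


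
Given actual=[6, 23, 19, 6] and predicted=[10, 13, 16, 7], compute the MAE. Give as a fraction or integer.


MAE = (1/4) * (|6-10|=4 + |23-13|=10 + |19-16|=3 + |6-7|=1). Sum = 18. MAE = 9/2.

9/2


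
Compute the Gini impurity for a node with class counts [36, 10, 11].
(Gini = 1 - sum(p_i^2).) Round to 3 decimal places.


Total = 57. Proportions: 36/57, 10/57, 11/57. sum(p_i^2) = 0.4669. Gini = 1 - 0.4669 = 0.5331, which rounds to 0.533.

0.533


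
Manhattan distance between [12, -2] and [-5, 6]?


d = sum of absolute differences: |12--5|=17 + |-2-6|=8 = 25.

25


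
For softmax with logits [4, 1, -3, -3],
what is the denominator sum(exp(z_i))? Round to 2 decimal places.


Denom = e^4=54.5982 + e^1=2.7183 + e^-3=0.0498 + e^-3=0.0498. Sum = 57.4161, which rounds to 57.42.

57.42


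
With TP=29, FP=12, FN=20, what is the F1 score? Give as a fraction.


Precision = 29/41 = 29/41. Recall = 29/49 = 29/49. F1 = 2*P*R/(P+R) = 29/45.

29/45


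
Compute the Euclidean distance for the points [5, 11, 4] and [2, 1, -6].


d = sqrt(sum of squared differences). (5-2)^2=9, (11-1)^2=100, (4--6)^2=100. Sum = 209.

sqrt(209)


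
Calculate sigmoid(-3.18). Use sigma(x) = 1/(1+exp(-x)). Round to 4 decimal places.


sigma(-3.18) = 1/(1+e^(3.18)) = 1/(1+24.046754) = 1/25.046754 = 0.0399.

0.0399


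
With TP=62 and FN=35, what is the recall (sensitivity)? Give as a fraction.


Recall = TP / (TP + FN) = 62 / 97 = 62/97.

62/97


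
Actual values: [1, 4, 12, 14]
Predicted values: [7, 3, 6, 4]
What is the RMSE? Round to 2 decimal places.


MSE = 43.2500. RMSE = sqrt(43.2500) = 6.58.

6.58


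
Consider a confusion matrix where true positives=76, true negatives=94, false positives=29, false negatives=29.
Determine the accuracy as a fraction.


Accuracy = (TP + TN) / (TP + TN + FP + FN) = (76 + 94) / 228 = 85/114.

85/114


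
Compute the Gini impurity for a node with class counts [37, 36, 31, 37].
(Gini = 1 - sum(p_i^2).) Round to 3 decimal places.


Total = 141. Proportions: 37/141, 36/141, 31/141, 37/141. sum(p_i^2) = 0.2512. Gini = 1 - 0.2512 = 0.7488, which rounds to 0.749.

0.749


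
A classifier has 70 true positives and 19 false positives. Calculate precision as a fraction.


Precision = TP / (TP + FP) = 70 / 89 = 70/89.

70/89


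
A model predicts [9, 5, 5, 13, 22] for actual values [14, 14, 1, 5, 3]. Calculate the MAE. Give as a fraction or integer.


MAE = (1/5) * (|14-9|=5 + |14-5|=9 + |1-5|=4 + |5-13|=8 + |3-22|=19). Sum = 45. MAE = 9.

9


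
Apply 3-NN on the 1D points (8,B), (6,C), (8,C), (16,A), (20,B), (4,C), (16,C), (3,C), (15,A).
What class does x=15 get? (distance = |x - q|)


Distances: |8-15|=7, |6-15|=9, |8-15|=7, |16-15|=1, |20-15|=5, |4-15|=11, |16-15|=1, |3-15|=12, |15-15|=0. 3 nearest: (15,A), (16,A), (16,C). Counts: {'A': 2, 'C': 1}. Majority class: A.

A


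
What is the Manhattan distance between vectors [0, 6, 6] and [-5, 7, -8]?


d = sum of absolute differences: |0--5|=5 + |6-7|=1 + |6--8|=14 = 20.

20


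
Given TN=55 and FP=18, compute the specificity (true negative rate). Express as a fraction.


Specificity = TN / (TN + FP) = 55 / 73 = 55/73.

55/73


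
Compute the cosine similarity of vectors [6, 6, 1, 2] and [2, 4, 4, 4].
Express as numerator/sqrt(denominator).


dot = 48. |a|^2 = 77, |b|^2 = 52. cos = 48/sqrt(4004).

48/sqrt(4004)


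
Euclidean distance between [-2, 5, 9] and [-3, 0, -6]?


d = sqrt(sum of squared differences). (-2--3)^2=1, (5-0)^2=25, (9--6)^2=225. Sum = 251.

sqrt(251)


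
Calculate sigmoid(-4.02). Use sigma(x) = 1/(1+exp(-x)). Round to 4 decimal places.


sigma(-4.02) = 1/(1+e^(4.02)) = 1/(1+55.701106) = 1/56.701106 = 0.0176.

0.0176


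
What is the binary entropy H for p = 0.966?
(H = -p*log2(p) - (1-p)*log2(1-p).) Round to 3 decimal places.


H = -0.966*log2(0.966) - 0.034*log2(0.034) = 0.214.

0.214


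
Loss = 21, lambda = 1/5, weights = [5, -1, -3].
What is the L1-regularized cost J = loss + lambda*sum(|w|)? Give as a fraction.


L1 norm = sum(|w|) = 9. J = 21 + 1/5 * 9 = 114/5.

114/5


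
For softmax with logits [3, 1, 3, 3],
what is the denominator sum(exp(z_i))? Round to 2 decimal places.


Denom = e^3=20.0855 + e^1=2.7183 + e^3=20.0855 + e^3=20.0855. Sum = 62.9748, which rounds to 62.97.

62.97


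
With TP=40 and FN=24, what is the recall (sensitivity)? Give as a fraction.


Recall = TP / (TP + FN) = 40 / 64 = 5/8.

5/8


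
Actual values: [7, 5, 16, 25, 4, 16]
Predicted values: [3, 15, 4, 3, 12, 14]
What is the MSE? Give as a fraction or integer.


MSE = (1/6) * ((7-3)^2=16 + (5-15)^2=100 + (16-4)^2=144 + (25-3)^2=484 + (4-12)^2=64 + (16-14)^2=4). Sum = 812. MSE = 406/3.

406/3


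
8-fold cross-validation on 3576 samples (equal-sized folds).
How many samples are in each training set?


Each validation fold has 3576/8 = 447 samples. Training set = 3576 - 447 = 3129.

3129


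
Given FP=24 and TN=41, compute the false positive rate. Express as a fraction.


FPR = FP / (FP + TN) = 24 / 65 = 24/65.

24/65


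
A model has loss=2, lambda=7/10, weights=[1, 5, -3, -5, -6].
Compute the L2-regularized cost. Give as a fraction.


L2 sq norm = sum(w^2) = 96. J = 2 + 7/10 * 96 = 346/5.

346/5


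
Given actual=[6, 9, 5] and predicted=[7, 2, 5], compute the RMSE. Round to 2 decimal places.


MSE = 16.6667. RMSE = sqrt(16.6667) = 4.08.

4.08


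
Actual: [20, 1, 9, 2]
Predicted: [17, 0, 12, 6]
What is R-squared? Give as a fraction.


Mean(y) = 8. SS_res = 35. SS_tot = 230. R^2 = 1 - 35/(230) = 39/46.

39/46


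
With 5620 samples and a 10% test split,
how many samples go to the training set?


Test set = 5620 * 10% = 562. Training set = 5620 - 562 = 5058.

5058


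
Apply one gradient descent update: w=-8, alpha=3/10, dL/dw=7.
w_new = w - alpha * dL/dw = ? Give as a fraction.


w_new = -8 - 3/10 * 7 = -8 - 21/10 = -101/10.

-101/10


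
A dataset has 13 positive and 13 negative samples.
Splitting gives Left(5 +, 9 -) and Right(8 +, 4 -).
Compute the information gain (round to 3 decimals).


H(parent) = 1.0000. H(left) = 0.9403, H(right) = 0.9183. Weighted = (14/26)*0.9403 + (12/26)*0.9183 = 0.9301. IG = 1.0000 - 0.9301 = 0.0699, which rounds to 0.070.

0.070


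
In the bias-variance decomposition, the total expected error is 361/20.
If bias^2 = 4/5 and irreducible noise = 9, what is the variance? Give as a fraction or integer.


Total error = bias^2 + variance + irreducible noise. So variance = 361/20 - 4/5 - 9 = 33/4.

33/4


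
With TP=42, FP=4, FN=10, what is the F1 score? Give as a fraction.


Precision = 42/46 = 21/23. Recall = 42/52 = 21/26. F1 = 2*P*R/(P+R) = 6/7.

6/7


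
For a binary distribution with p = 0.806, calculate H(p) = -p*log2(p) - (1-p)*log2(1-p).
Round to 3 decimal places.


H = -0.806*log2(0.806) - 0.194*log2(0.194) = 0.710.

0.710


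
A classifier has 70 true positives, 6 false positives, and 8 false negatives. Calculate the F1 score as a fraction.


Precision = 70/76 = 35/38. Recall = 70/78 = 35/39. F1 = 2*P*R/(P+R) = 10/11.

10/11


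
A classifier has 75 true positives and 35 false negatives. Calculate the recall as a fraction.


Recall = TP / (TP + FN) = 75 / 110 = 15/22.

15/22


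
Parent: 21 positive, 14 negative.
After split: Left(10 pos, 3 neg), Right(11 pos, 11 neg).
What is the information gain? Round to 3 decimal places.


H(parent) = 0.9710. H(left) = 0.7793, H(right) = 1.0000. Weighted = (13/35)*0.7793 + (22/35)*1.0000 = 0.9180. IG = 0.9710 - 0.9180 = 0.0530, which rounds to 0.053.

0.053


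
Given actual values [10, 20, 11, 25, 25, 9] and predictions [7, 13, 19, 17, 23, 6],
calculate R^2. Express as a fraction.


Mean(y) = 50/3. SS_res = 199. SS_tot = 856/3. R^2 = 1 - 199/(856/3) = 259/856.

259/856


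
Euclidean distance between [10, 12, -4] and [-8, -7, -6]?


d = sqrt(sum of squared differences). (10--8)^2=324, (12--7)^2=361, (-4--6)^2=4. Sum = 689.

sqrt(689)


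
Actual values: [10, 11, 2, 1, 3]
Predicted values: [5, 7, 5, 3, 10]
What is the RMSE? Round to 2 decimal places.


MSE = 20.6000. RMSE = sqrt(20.6000) = 4.54.

4.54


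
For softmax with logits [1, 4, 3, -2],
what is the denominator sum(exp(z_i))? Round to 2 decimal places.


Denom = e^1=2.7183 + e^4=54.5982 + e^3=20.0855 + e^-2=0.1353. Sum = 77.5373, which rounds to 77.54.

77.54


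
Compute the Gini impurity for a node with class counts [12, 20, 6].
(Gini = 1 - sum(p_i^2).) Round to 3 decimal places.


Total = 38. Proportions: 12/38, 20/38, 6/38. sum(p_i^2) = 0.4017. Gini = 1 - 0.4017 = 0.5983, which rounds to 0.598.

0.598


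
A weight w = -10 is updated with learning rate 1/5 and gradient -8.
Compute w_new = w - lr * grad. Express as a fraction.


w_new = -10 - 1/5 * -8 = -10 - -8/5 = -42/5.

-42/5


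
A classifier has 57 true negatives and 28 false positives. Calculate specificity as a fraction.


Specificity = TN / (TN + FP) = 57 / 85 = 57/85.

57/85


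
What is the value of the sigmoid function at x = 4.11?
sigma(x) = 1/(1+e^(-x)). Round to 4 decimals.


sigma(4.11) = 1/(1+e^(-4.11)) = 1/(1+0.016408) = 1/1.016408 = 0.9839.

0.9839


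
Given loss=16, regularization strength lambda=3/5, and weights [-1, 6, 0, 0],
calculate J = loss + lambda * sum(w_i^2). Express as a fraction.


L2 sq norm = sum(w^2) = 37. J = 16 + 3/5 * 37 = 191/5.

191/5


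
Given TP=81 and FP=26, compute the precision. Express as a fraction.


Precision = TP / (TP + FP) = 81 / 107 = 81/107.

81/107


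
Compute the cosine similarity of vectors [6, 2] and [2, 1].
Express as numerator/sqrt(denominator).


dot = 14. |a|^2 = 40, |b|^2 = 5. cos = 14/sqrt(200).

14/sqrt(200)


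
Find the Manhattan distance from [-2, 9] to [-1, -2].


d = sum of absolute differences: |-2--1|=1 + |9--2|=11 = 12.

12


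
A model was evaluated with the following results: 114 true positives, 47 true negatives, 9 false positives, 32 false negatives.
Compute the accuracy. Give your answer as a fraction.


Accuracy = (TP + TN) / (TP + TN + FP + FN) = (114 + 47) / 202 = 161/202.

161/202


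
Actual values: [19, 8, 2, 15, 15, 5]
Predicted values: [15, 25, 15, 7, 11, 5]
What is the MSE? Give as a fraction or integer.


MSE = (1/6) * ((19-15)^2=16 + (8-25)^2=289 + (2-15)^2=169 + (15-7)^2=64 + (15-11)^2=16 + (5-5)^2=0). Sum = 554. MSE = 277/3.

277/3
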